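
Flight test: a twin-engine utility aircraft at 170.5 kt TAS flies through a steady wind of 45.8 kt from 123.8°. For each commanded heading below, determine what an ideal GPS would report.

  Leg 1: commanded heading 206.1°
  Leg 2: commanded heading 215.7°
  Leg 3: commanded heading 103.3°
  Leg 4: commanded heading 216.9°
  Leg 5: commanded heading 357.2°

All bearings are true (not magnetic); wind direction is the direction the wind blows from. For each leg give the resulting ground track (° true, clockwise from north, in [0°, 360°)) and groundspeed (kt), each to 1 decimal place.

Leg 1: track=221.5°, groundspeed=170.5 kt
Leg 2: track=230.6°, groundspeed=178.0 kt
Leg 3: track=96.1°, groundspeed=128.6 kt
Leg 4: track=231.7°, groundspeed=178.9 kt
Leg 5: track=346.7°, groundspeed=201.2 kt

Leg 1: heading 206.1°; drift +15.4° → track 221.5°, groundspeed 170.5 kt
Leg 2: heading 215.7°; drift +14.9° → track 230.6°, groundspeed 178.0 kt
Leg 3: heading 103.3°; drift -7.2° → track 96.1°, groundspeed 128.6 kt
Leg 4: heading 216.9°; drift +14.8° → track 231.7°, groundspeed 178.9 kt
Leg 5: heading 357.2°; drift -10.5° → track 346.7°, groundspeed 201.2 kt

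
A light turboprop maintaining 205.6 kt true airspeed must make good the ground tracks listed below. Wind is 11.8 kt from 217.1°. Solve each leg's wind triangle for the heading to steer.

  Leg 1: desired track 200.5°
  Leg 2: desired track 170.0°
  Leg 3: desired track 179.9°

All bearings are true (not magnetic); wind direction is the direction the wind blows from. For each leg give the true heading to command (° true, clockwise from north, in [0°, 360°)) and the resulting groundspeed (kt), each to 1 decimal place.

Leg 1: desired track 200.5°; wind correction +0.9° → command heading 201.4°, groundspeed 194.3 kt
Leg 2: desired track 170.0°; wind correction +2.4° → command heading 172.4°, groundspeed 197.4 kt
Leg 3: desired track 179.9°; wind correction +2.0° → command heading 181.9°, groundspeed 196.1 kt

Leg 1: heading=201.4°, groundspeed=194.3 kt
Leg 2: heading=172.4°, groundspeed=197.4 kt
Leg 3: heading=181.9°, groundspeed=196.1 kt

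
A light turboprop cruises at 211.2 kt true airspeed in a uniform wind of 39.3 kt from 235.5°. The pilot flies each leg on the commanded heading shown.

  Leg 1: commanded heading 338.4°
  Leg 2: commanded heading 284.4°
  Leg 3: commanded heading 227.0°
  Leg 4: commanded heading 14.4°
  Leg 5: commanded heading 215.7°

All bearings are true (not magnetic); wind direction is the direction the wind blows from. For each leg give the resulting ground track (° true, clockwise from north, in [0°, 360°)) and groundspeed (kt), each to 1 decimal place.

Leg 1: track=348.3°, groundspeed=223.3 kt
Leg 2: track=293.5°, groundspeed=187.7 kt
Leg 3: track=225.1°, groundspeed=172.4 kt
Leg 4: track=20.5°, groundspeed=242.2 kt
Leg 5: track=211.3°, groundspeed=174.7 kt

Leg 1: heading 338.4°; drift +9.9° → track 348.3°, groundspeed 223.3 kt
Leg 2: heading 284.4°; drift +9.1° → track 293.5°, groundspeed 187.7 kt
Leg 3: heading 227.0°; drift -1.9° → track 225.1°, groundspeed 172.4 kt
Leg 4: heading 14.4°; drift +6.1° → track 20.5°, groundspeed 242.2 kt
Leg 5: heading 215.7°; drift -4.4° → track 211.3°, groundspeed 174.7 kt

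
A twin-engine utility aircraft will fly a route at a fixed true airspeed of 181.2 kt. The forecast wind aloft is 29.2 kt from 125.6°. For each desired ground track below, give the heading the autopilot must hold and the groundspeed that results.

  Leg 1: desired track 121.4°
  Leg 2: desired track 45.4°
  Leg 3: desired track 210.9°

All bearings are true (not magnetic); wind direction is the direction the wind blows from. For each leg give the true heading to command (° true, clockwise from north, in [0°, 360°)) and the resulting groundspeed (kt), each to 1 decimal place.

Leg 1: desired track 121.4°; wind correction +0.7° → command heading 122.1°, groundspeed 152.1 kt
Leg 2: desired track 45.4°; wind correction +9.1° → command heading 54.5°, groundspeed 173.9 kt
Leg 3: desired track 210.9°; wind correction -9.2° → command heading 201.7°, groundspeed 176.5 kt

Leg 1: heading=122.1°, groundspeed=152.1 kt
Leg 2: heading=54.5°, groundspeed=173.9 kt
Leg 3: heading=201.7°, groundspeed=176.5 kt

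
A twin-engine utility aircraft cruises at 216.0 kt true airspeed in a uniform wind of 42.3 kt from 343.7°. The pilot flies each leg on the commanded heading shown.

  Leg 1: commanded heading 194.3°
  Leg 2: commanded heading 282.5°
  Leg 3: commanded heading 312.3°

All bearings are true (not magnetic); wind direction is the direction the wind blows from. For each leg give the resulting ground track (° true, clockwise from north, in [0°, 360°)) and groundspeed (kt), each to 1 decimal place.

Leg 1: heading 194.3°; drift -4.9° → track 189.4°, groundspeed 253.3 kt
Leg 2: heading 282.5°; drift -10.7° → track 271.8°, groundspeed 199.1 kt
Leg 3: heading 312.3°; drift -7.0° → track 305.3°, groundspeed 181.2 kt

Leg 1: track=189.4°, groundspeed=253.3 kt
Leg 2: track=271.8°, groundspeed=199.1 kt
Leg 3: track=305.3°, groundspeed=181.2 kt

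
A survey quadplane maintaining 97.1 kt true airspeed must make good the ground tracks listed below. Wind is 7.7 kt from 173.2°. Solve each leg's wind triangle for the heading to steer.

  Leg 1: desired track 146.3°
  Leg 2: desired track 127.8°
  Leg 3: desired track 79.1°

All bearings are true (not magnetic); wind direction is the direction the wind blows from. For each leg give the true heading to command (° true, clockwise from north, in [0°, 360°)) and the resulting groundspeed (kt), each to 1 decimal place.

Leg 1: desired track 146.3°; wind correction +2.1° → command heading 148.4°, groundspeed 90.2 kt
Leg 2: desired track 127.8°; wind correction +3.2° → command heading 131.0°, groundspeed 91.5 kt
Leg 3: desired track 79.1°; wind correction +4.5° → command heading 83.6°, groundspeed 97.3 kt

Leg 1: heading=148.4°, groundspeed=90.2 kt
Leg 2: heading=131.0°, groundspeed=91.5 kt
Leg 3: heading=83.6°, groundspeed=97.3 kt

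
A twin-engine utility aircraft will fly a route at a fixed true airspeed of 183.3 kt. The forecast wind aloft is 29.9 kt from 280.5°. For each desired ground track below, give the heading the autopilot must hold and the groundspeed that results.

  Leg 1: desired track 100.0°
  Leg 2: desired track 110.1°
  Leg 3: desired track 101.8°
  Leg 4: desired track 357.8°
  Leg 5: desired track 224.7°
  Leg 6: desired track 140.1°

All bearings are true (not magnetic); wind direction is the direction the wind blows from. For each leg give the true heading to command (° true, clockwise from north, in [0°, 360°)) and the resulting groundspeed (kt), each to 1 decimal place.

Leg 1: desired track 100.0°; wind correction -0.1° → command heading 99.9°, groundspeed 213.2 kt
Leg 2: desired track 110.1°; wind correction +1.6° → command heading 111.7°, groundspeed 212.7 kt
Leg 3: desired track 101.8°; wind correction +0.2° → command heading 102.0°, groundspeed 213.2 kt
Leg 4: desired track 357.8°; wind correction -9.2° → command heading 348.6°, groundspeed 174.4 kt
Leg 5: desired track 224.7°; wind correction +7.8° → command heading 232.5°, groundspeed 164.8 kt
Leg 6: desired track 140.1°; wind correction +6.0° → command heading 146.1°, groundspeed 205.3 kt

Leg 1: heading=99.9°, groundspeed=213.2 kt
Leg 2: heading=111.7°, groundspeed=212.7 kt
Leg 3: heading=102.0°, groundspeed=213.2 kt
Leg 4: heading=348.6°, groundspeed=174.4 kt
Leg 5: heading=232.5°, groundspeed=164.8 kt
Leg 6: heading=146.1°, groundspeed=205.3 kt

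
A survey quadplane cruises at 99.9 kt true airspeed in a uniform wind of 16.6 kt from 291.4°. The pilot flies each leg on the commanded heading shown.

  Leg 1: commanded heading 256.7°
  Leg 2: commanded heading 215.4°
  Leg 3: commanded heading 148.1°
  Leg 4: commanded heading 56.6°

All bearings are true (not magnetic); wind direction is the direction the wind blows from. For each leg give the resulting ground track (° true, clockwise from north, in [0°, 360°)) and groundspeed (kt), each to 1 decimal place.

Leg 1: track=250.4°, groundspeed=86.8 kt
Leg 2: track=205.9°, groundspeed=97.2 kt
Leg 3: track=143.1°, groundspeed=113.6 kt
Leg 4: track=63.7°, groundspeed=110.3 kt

Leg 1: heading 256.7°; drift -6.3° → track 250.4°, groundspeed 86.8 kt
Leg 2: heading 215.4°; drift -9.5° → track 205.9°, groundspeed 97.2 kt
Leg 3: heading 148.1°; drift -5.0° → track 143.1°, groundspeed 113.6 kt
Leg 4: heading 56.6°; drift +7.1° → track 63.7°, groundspeed 110.3 kt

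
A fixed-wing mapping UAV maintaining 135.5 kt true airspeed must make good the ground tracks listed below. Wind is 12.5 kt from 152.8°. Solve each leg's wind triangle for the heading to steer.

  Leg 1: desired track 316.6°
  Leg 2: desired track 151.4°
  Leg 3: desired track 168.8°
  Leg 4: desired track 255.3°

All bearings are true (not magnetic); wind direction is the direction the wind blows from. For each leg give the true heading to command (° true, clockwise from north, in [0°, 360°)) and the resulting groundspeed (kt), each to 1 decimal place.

Leg 1: desired track 316.6°; wind correction -1.5° → command heading 315.1°, groundspeed 147.5 kt
Leg 2: desired track 151.4°; wind correction +0.1° → command heading 151.5°, groundspeed 123.0 kt
Leg 3: desired track 168.8°; wind correction -1.5° → command heading 167.3°, groundspeed 123.4 kt
Leg 4: desired track 255.3°; wind correction -5.2° → command heading 250.1°, groundspeed 137.7 kt

Leg 1: heading=315.1°, groundspeed=147.5 kt
Leg 2: heading=151.5°, groundspeed=123.0 kt
Leg 3: heading=167.3°, groundspeed=123.4 kt
Leg 4: heading=250.1°, groundspeed=137.7 kt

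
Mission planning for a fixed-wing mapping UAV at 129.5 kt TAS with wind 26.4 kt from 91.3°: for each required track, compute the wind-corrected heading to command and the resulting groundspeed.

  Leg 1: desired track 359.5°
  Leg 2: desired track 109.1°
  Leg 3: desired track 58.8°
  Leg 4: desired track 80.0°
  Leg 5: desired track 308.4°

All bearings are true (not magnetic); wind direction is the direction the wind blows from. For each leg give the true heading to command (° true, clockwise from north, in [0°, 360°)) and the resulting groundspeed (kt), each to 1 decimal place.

Leg 1: desired track 359.5°; wind correction +11.8° → command heading 11.3°, groundspeed 127.6 kt
Leg 2: desired track 109.1°; wind correction -3.6° → command heading 105.5°, groundspeed 104.1 kt
Leg 3: desired track 58.8°; wind correction +6.3° → command heading 65.1°, groundspeed 106.5 kt
Leg 4: desired track 80.0°; wind correction +2.3° → command heading 82.3°, groundspeed 103.5 kt
Leg 5: desired track 308.4°; wind correction +7.1° → command heading 315.5°, groundspeed 149.6 kt

Leg 1: heading=11.3°, groundspeed=127.6 kt
Leg 2: heading=105.5°, groundspeed=104.1 kt
Leg 3: heading=65.1°, groundspeed=106.5 kt
Leg 4: heading=82.3°, groundspeed=103.5 kt
Leg 5: heading=315.5°, groundspeed=149.6 kt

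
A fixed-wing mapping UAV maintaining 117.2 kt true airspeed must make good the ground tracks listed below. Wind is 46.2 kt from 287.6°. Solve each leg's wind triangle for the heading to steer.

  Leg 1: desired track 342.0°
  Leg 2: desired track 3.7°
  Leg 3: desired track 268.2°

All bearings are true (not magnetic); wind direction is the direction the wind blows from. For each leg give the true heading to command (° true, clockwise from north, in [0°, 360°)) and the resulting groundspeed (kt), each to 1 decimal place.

Leg 1: heading=323.3°, groundspeed=84.1 kt
Leg 2: heading=341.2°, groundspeed=97.2 kt
Leg 3: heading=275.7°, groundspeed=72.6 kt

Leg 1: desired track 342.0°; wind correction -18.7° → command heading 323.3°, groundspeed 84.1 kt
Leg 2: desired track 3.7°; wind correction -22.5° → command heading 341.2°, groundspeed 97.2 kt
Leg 3: desired track 268.2°; wind correction +7.5° → command heading 275.7°, groundspeed 72.6 kt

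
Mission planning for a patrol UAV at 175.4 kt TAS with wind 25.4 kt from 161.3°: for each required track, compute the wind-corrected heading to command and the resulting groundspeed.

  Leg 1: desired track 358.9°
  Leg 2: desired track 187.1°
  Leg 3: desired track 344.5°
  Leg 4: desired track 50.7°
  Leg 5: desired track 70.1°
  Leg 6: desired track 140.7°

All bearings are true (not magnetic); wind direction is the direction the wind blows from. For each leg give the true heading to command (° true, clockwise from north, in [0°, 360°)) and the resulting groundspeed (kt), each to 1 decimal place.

Leg 1: heading=1.4°, groundspeed=199.4 kt
Leg 2: heading=183.5°, groundspeed=152.2 kt
Leg 3: heading=345.0°, groundspeed=200.8 kt
Leg 4: heading=58.5°, groundspeed=182.7 kt
Leg 5: heading=78.4°, groundspeed=174.1 kt
Leg 6: heading=143.6°, groundspeed=151.4 kt

Leg 1: desired track 358.9°; wind correction +2.5° → command heading 1.4°, groundspeed 199.4 kt
Leg 2: desired track 187.1°; wind correction -3.6° → command heading 183.5°, groundspeed 152.2 kt
Leg 3: desired track 344.5°; wind correction +0.5° → command heading 345.0°, groundspeed 200.8 kt
Leg 4: desired track 50.7°; wind correction +7.8° → command heading 58.5°, groundspeed 182.7 kt
Leg 5: desired track 70.1°; wind correction +8.3° → command heading 78.4°, groundspeed 174.1 kt
Leg 6: desired track 140.7°; wind correction +2.9° → command heading 143.6°, groundspeed 151.4 kt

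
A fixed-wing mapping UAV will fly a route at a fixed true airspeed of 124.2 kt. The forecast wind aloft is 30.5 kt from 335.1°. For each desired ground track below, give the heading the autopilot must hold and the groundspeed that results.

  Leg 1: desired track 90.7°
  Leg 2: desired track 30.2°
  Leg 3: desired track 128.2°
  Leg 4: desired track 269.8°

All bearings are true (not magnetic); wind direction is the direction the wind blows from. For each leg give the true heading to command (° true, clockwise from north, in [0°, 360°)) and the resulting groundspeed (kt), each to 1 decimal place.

Leg 1: heading=77.9°, groundspeed=134.3 kt
Leg 2: heading=18.6°, groundspeed=104.2 kt
Leg 3: heading=121.8°, groundspeed=150.6 kt
Leg 4: heading=282.7°, groundspeed=108.3 kt

Leg 1: desired track 90.7°; wind correction -12.8° → command heading 77.9°, groundspeed 134.3 kt
Leg 2: desired track 30.2°; wind correction -11.6° → command heading 18.6°, groundspeed 104.2 kt
Leg 3: desired track 128.2°; wind correction -6.4° → command heading 121.8°, groundspeed 150.6 kt
Leg 4: desired track 269.8°; wind correction +12.9° → command heading 282.7°, groundspeed 108.3 kt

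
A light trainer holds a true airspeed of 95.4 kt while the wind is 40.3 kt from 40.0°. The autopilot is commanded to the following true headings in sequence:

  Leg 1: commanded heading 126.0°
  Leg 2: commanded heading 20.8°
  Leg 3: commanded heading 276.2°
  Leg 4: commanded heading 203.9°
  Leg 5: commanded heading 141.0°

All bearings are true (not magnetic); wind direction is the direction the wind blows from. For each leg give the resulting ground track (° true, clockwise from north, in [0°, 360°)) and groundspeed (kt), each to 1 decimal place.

Leg 1: track=149.5°, groundspeed=100.9 kt
Leg 2: track=7.8°, groundspeed=58.9 kt
Leg 3: track=260.3°, groundspeed=122.5 kt
Leg 4: track=208.7°, groundspeed=134.6 kt
Leg 5: track=162.0°, groundspeed=110.4 kt

Leg 1: heading 126.0°; drift +23.5° → track 149.5°, groundspeed 100.9 kt
Leg 2: heading 20.8°; drift -13.0° → track 7.8°, groundspeed 58.9 kt
Leg 3: heading 276.2°; drift -15.9° → track 260.3°, groundspeed 122.5 kt
Leg 4: heading 203.9°; drift +4.8° → track 208.7°, groundspeed 134.6 kt
Leg 5: heading 141.0°; drift +21.0° → track 162.0°, groundspeed 110.4 kt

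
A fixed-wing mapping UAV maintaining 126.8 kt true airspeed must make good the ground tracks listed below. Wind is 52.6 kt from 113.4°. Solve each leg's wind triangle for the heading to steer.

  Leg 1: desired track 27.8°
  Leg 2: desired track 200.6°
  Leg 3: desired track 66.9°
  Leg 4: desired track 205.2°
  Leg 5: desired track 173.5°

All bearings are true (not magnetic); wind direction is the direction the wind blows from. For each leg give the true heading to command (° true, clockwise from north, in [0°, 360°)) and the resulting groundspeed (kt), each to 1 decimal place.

Leg 1: desired track 27.8°; wind correction +24.4° → command heading 52.2°, groundspeed 111.4 kt
Leg 2: desired track 200.6°; wind correction -24.5° → command heading 176.1°, groundspeed 112.8 kt
Leg 3: desired track 66.9°; wind correction +17.5° → command heading 84.4°, groundspeed 84.7 kt
Leg 4: desired track 205.2°; wind correction -24.5° → command heading 180.7°, groundspeed 117.0 kt
Leg 5: desired track 173.5°; wind correction -21.1° → command heading 152.4°, groundspeed 92.1 kt

Leg 1: heading=52.2°, groundspeed=111.4 kt
Leg 2: heading=176.1°, groundspeed=112.8 kt
Leg 3: heading=84.4°, groundspeed=84.7 kt
Leg 4: heading=180.7°, groundspeed=117.0 kt
Leg 5: heading=152.4°, groundspeed=92.1 kt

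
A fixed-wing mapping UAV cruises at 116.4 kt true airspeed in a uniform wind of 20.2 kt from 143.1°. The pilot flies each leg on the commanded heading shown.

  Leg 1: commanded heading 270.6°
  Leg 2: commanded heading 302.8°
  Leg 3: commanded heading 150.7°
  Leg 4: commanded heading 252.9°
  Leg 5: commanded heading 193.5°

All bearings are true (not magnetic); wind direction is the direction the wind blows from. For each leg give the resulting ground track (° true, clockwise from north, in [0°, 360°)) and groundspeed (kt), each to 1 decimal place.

Leg 1: track=277.7°, groundspeed=129.7 kt
Leg 2: track=305.8°, groundspeed=135.5 kt
Leg 3: track=152.3°, groundspeed=96.4 kt
Leg 4: track=261.7°, groundspeed=124.7 kt
Leg 5: track=202.1°, groundspeed=104.7 kt

Leg 1: heading 270.6°; drift +7.1° → track 277.7°, groundspeed 129.7 kt
Leg 2: heading 302.8°; drift +3.0° → track 305.8°, groundspeed 135.5 kt
Leg 3: heading 150.7°; drift +1.6° → track 152.3°, groundspeed 96.4 kt
Leg 4: heading 252.9°; drift +8.8° → track 261.7°, groundspeed 124.7 kt
Leg 5: heading 193.5°; drift +8.6° → track 202.1°, groundspeed 104.7 kt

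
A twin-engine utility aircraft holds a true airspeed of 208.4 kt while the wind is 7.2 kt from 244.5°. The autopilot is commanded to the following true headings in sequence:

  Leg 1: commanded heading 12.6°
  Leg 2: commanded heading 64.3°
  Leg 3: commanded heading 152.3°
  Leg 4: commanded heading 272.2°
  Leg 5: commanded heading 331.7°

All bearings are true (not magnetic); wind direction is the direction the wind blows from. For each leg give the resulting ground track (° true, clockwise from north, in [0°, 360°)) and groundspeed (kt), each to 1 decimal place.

Leg 1: track=14.1°, groundspeed=212.9 kt
Leg 2: track=64.3°, groundspeed=215.6 kt
Leg 3: track=150.3°, groundspeed=208.8 kt
Leg 4: track=273.1°, groundspeed=202.1 kt
Leg 5: track=333.7°, groundspeed=208.2 kt

Leg 1: heading 12.6°; drift +1.5° → track 14.1°, groundspeed 212.9 kt
Leg 2: heading 64.3°; drift +0.0° → track 64.3°, groundspeed 215.6 kt
Leg 3: heading 152.3°; drift -2.0° → track 150.3°, groundspeed 208.8 kt
Leg 4: heading 272.2°; drift +0.9° → track 273.1°, groundspeed 202.1 kt
Leg 5: heading 331.7°; drift +2.0° → track 333.7°, groundspeed 208.2 kt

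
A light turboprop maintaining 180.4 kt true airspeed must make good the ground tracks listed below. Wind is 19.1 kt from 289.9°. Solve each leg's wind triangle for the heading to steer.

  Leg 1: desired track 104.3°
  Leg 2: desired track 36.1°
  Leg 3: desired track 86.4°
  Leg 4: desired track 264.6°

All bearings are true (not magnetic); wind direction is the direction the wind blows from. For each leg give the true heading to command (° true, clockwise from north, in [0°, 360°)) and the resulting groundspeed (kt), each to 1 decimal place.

Leg 1: desired track 104.3°; wind correction -0.6° → command heading 103.7°, groundspeed 199.4 kt
Leg 2: desired track 36.1°; wind correction -5.8° → command heading 30.3°, groundspeed 184.8 kt
Leg 3: desired track 86.4°; wind correction -2.4° → command heading 84.0°, groundspeed 197.8 kt
Leg 4: desired track 264.6°; wind correction +2.6° → command heading 267.2°, groundspeed 162.9 kt

Leg 1: heading=103.7°, groundspeed=199.4 kt
Leg 2: heading=30.3°, groundspeed=184.8 kt
Leg 3: heading=84.0°, groundspeed=197.8 kt
Leg 4: heading=267.2°, groundspeed=162.9 kt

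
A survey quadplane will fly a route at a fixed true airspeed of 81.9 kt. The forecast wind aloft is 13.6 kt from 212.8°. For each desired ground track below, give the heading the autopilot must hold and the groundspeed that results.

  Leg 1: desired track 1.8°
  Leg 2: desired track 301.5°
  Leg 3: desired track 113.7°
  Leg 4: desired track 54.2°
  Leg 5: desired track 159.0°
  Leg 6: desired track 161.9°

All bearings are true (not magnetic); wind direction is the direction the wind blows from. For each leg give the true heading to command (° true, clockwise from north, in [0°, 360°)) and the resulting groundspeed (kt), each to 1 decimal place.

Leg 1: heading=356.9°, groundspeed=93.3 kt
Leg 2: heading=291.9°, groundspeed=80.5 kt
Leg 3: heading=123.1°, groundspeed=82.9 kt
Leg 4: heading=57.7°, groundspeed=94.4 kt
Leg 5: heading=166.7°, groundspeed=73.1 kt
Leg 6: heading=169.3°, groundspeed=72.6 kt

Leg 1: desired track 1.8°; wind correction -4.9° → command heading 356.9°, groundspeed 93.3 kt
Leg 2: desired track 301.5°; wind correction -9.6° → command heading 291.9°, groundspeed 80.5 kt
Leg 3: desired track 113.7°; wind correction +9.4° → command heading 123.1°, groundspeed 82.9 kt
Leg 4: desired track 54.2°; wind correction +3.5° → command heading 57.7°, groundspeed 94.4 kt
Leg 5: desired track 159.0°; wind correction +7.7° → command heading 166.7°, groundspeed 73.1 kt
Leg 6: desired track 161.9°; wind correction +7.4° → command heading 169.3°, groundspeed 72.6 kt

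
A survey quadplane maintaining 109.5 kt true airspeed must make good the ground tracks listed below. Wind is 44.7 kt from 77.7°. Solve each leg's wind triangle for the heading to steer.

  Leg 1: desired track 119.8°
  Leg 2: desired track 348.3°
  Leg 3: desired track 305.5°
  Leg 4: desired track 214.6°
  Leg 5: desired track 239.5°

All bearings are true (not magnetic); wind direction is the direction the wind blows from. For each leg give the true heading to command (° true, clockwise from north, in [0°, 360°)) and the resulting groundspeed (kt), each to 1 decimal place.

Leg 1: heading=103.9°, groundspeed=72.2 kt
Leg 2: heading=12.4°, groundspeed=99.5 kt
Leg 3: heading=323.1°, groundspeed=134.4 kt
Leg 4: heading=198.4°, groundspeed=137.8 kt
Leg 5: heading=232.2°, groundspeed=151.1 kt

Leg 1: desired track 119.8°; wind correction -15.9° → command heading 103.9°, groundspeed 72.2 kt
Leg 2: desired track 348.3°; wind correction +24.1° → command heading 12.4°, groundspeed 99.5 kt
Leg 3: desired track 305.5°; wind correction +17.6° → command heading 323.1°, groundspeed 134.4 kt
Leg 4: desired track 214.6°; wind correction -16.2° → command heading 198.4°, groundspeed 137.8 kt
Leg 5: desired track 239.5°; wind correction -7.3° → command heading 232.2°, groundspeed 151.1 kt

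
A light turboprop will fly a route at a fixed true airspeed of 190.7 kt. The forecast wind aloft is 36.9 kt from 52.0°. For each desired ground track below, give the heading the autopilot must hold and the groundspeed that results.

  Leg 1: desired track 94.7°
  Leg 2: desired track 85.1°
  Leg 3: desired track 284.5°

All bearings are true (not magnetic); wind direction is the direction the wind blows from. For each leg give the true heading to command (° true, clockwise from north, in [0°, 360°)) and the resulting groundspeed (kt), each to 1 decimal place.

Leg 1: heading=87.2°, groundspeed=161.9 kt
Leg 2: heading=79.0°, groundspeed=158.7 kt
Leg 3: heading=293.3°, groundspeed=210.9 kt

Leg 1: desired track 94.7°; wind correction -7.5° → command heading 87.2°, groundspeed 161.9 kt
Leg 2: desired track 85.1°; wind correction -6.1° → command heading 79.0°, groundspeed 158.7 kt
Leg 3: desired track 284.5°; wind correction +8.8° → command heading 293.3°, groundspeed 210.9 kt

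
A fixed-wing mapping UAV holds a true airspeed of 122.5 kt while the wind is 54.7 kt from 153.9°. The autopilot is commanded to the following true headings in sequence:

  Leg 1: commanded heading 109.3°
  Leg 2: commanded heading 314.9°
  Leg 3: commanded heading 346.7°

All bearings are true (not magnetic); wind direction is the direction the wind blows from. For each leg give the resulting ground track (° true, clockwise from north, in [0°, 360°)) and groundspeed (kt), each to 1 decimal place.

Leg 1: track=84.6°, groundspeed=92.0 kt
Leg 2: track=320.7°, groundspeed=175.1 kt
Leg 3: track=342.8°, groundspeed=176.3 kt

Leg 1: heading 109.3°; drift -24.7° → track 84.6°, groundspeed 92.0 kt
Leg 2: heading 314.9°; drift +5.8° → track 320.7°, groundspeed 175.1 kt
Leg 3: heading 346.7°; drift -3.9° → track 342.8°, groundspeed 176.3 kt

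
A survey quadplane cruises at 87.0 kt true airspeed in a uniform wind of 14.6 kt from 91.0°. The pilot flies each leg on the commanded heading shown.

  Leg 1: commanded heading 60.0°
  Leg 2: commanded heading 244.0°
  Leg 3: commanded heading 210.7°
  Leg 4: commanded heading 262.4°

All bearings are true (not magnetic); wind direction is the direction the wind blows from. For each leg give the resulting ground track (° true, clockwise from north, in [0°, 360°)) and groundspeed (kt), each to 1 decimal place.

Leg 1: track=54.2°, groundspeed=74.9 kt
Leg 2: track=247.8°, groundspeed=100.2 kt
Leg 3: track=218.4°, groundspeed=95.1 kt
Leg 4: track=263.6°, groundspeed=101.5 kt

Leg 1: heading 60.0°; drift -5.8° → track 54.2°, groundspeed 74.9 kt
Leg 2: heading 244.0°; drift +3.8° → track 247.8°, groundspeed 100.2 kt
Leg 3: heading 210.7°; drift +7.7° → track 218.4°, groundspeed 95.1 kt
Leg 4: heading 262.4°; drift +1.2° → track 263.6°, groundspeed 101.5 kt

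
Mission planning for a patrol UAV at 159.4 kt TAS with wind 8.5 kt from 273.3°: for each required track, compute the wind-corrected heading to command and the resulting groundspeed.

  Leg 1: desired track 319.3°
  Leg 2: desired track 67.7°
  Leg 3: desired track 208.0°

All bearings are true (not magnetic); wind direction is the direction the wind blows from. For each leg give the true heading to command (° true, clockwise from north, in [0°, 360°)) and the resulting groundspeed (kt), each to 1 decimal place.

Leg 1: desired track 319.3°; wind correction -2.2° → command heading 317.1°, groundspeed 153.4 kt
Leg 2: desired track 67.7°; wind correction -1.3° → command heading 66.4°, groundspeed 167.0 kt
Leg 3: desired track 208.0°; wind correction +2.8° → command heading 210.8°, groundspeed 155.7 kt

Leg 1: heading=317.1°, groundspeed=153.4 kt
Leg 2: heading=66.4°, groundspeed=167.0 kt
Leg 3: heading=210.8°, groundspeed=155.7 kt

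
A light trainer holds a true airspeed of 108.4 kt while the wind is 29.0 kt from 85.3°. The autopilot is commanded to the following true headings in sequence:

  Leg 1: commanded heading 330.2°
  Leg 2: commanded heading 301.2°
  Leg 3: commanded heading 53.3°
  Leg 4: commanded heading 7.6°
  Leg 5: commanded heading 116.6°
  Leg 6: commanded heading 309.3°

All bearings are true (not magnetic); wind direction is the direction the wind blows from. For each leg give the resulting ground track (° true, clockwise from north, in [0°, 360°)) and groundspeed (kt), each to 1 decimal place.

Leg 1: heading 330.2°; drift -12.3° → track 317.9°, groundspeed 123.5 kt
Leg 2: heading 301.2°; drift -7.3° → track 293.9°, groundspeed 133.0 kt
Leg 3: heading 53.3°; drift -10.4° → track 42.9°, groundspeed 85.2 kt
Leg 4: heading 7.6°; drift -15.5° → track 352.1°, groundspeed 106.1 kt
Leg 5: heading 116.6°; drift +10.2° → track 126.8°, groundspeed 85.0 kt
Leg 6: heading 309.3°; drift -8.9° → track 300.4°, groundspeed 130.8 kt

Leg 1: track=317.9°, groundspeed=123.5 kt
Leg 2: track=293.9°, groundspeed=133.0 kt
Leg 3: track=42.9°, groundspeed=85.2 kt
Leg 4: track=352.1°, groundspeed=106.1 kt
Leg 5: track=126.8°, groundspeed=85.0 kt
Leg 6: track=300.4°, groundspeed=130.8 kt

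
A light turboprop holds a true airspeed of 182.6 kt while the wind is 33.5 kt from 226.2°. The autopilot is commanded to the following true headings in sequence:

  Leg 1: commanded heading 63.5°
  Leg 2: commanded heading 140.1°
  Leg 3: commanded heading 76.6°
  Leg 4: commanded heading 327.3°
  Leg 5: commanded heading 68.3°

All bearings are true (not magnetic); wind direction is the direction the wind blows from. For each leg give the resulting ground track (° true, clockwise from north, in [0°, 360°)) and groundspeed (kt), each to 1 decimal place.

Leg 1: track=60.8°, groundspeed=214.8 kt
Leg 2: track=129.6°, groundspeed=183.4 kt
Leg 3: track=72.0°, groundspeed=212.2 kt
Leg 4: track=337.2°, groundspeed=191.9 kt
Leg 5: track=64.9°, groundspeed=214.0 kt

Leg 1: heading 63.5°; drift -2.7° → track 60.8°, groundspeed 214.8 kt
Leg 2: heading 140.1°; drift -10.5° → track 129.6°, groundspeed 183.4 kt
Leg 3: heading 76.6°; drift -4.6° → track 72.0°, groundspeed 212.2 kt
Leg 4: heading 327.3°; drift +9.9° → track 337.2°, groundspeed 191.9 kt
Leg 5: heading 68.3°; drift -3.4° → track 64.9°, groundspeed 214.0 kt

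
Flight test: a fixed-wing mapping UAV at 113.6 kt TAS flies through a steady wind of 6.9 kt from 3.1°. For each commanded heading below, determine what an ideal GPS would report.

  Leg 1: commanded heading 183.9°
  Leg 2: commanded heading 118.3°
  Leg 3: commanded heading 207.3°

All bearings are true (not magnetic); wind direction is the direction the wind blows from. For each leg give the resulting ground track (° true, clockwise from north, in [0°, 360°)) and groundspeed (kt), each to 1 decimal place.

Leg 1: heading 183.9°; drift +0.0° → track 183.9°, groundspeed 120.5 kt
Leg 2: heading 118.3°; drift +3.1° → track 121.4°, groundspeed 116.7 kt
Leg 3: heading 207.3°; drift -1.4° → track 205.9°, groundspeed 119.9 kt

Leg 1: track=183.9°, groundspeed=120.5 kt
Leg 2: track=121.4°, groundspeed=116.7 kt
Leg 3: track=205.9°, groundspeed=119.9 kt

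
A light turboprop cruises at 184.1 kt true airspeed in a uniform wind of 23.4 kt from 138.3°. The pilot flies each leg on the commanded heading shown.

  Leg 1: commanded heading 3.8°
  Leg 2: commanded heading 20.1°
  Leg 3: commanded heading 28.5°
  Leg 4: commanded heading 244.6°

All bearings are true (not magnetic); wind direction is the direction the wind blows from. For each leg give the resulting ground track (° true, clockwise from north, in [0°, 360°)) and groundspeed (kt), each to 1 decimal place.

Leg 1: heading 3.8°; drift -4.8° → track 359.0°, groundspeed 201.2 kt
Leg 2: heading 20.1°; drift -6.0° → track 14.1°, groundspeed 196.2 kt
Leg 3: heading 28.5°; drift -6.5° → track 22.0°, groundspeed 193.3 kt
Leg 4: heading 244.6°; drift +6.7° → track 251.3°, groundspeed 192.0 kt

Leg 1: track=359.0°, groundspeed=201.2 kt
Leg 2: track=14.1°, groundspeed=196.2 kt
Leg 3: track=22.0°, groundspeed=193.3 kt
Leg 4: track=251.3°, groundspeed=192.0 kt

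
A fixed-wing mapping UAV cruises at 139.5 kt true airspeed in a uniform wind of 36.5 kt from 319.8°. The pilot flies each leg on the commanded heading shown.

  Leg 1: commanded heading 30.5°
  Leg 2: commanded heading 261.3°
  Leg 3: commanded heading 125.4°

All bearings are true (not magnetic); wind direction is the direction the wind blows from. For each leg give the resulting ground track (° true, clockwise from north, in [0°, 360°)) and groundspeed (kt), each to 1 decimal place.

Leg 1: heading 30.5°; drift +15.1° → track 45.6°, groundspeed 132.0 kt
Leg 2: heading 261.3°; drift -14.5° → track 246.8°, groundspeed 124.4 kt
Leg 3: heading 125.4°; drift +3.0° → track 128.4°, groundspeed 175.1 kt

Leg 1: track=45.6°, groundspeed=132.0 kt
Leg 2: track=246.8°, groundspeed=124.4 kt
Leg 3: track=128.4°, groundspeed=175.1 kt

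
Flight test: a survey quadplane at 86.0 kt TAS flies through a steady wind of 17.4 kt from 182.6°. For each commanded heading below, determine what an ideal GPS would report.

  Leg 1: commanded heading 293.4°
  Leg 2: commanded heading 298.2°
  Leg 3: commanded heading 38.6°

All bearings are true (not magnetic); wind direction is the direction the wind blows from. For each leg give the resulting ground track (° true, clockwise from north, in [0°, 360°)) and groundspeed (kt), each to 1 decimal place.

Leg 1: track=303.4°, groundspeed=93.6 kt
Leg 2: track=307.7°, groundspeed=94.8 kt
Leg 3: track=32.8°, groundspeed=100.6 kt

Leg 1: heading 293.4°; drift +10.0° → track 303.4°, groundspeed 93.6 kt
Leg 2: heading 298.2°; drift +9.5° → track 307.7°, groundspeed 94.8 kt
Leg 3: heading 38.6°; drift -5.8° → track 32.8°, groundspeed 100.6 kt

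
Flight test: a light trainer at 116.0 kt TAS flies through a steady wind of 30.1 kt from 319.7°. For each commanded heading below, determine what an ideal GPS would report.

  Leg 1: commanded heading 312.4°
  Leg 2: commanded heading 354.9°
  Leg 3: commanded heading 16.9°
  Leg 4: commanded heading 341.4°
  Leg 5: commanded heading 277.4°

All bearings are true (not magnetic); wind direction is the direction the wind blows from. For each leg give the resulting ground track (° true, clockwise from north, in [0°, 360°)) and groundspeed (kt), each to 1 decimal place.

Leg 1: heading 312.4°; drift -2.5° → track 309.9°, groundspeed 86.2 kt
Leg 2: heading 354.9°; drift +10.7° → track 5.6°, groundspeed 93.0 kt
Leg 3: heading 16.9°; drift +14.2° → track 31.1°, groundspeed 102.9 kt
Leg 4: heading 341.4°; drift +7.2° → track 348.6°, groundspeed 88.7 kt
Leg 5: heading 277.4°; drift -12.2° → track 265.2°, groundspeed 95.9 kt

Leg 1: track=309.9°, groundspeed=86.2 kt
Leg 2: track=5.6°, groundspeed=93.0 kt
Leg 3: track=31.1°, groundspeed=102.9 kt
Leg 4: track=348.6°, groundspeed=88.7 kt
Leg 5: track=265.2°, groundspeed=95.9 kt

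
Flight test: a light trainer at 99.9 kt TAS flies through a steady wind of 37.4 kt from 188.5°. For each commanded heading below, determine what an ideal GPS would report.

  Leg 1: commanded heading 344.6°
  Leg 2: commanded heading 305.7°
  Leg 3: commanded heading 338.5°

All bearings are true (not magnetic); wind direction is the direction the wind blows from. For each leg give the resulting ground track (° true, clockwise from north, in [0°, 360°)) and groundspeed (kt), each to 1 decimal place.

Leg 1: heading 344.6°; drift +6.4° → track 351.0°, groundspeed 134.9 kt
Leg 2: heading 305.7°; drift +15.9° → track 321.6°, groundspeed 121.6 kt
Leg 3: heading 338.5°; drift +8.0° → track 346.5°, groundspeed 133.6 kt

Leg 1: track=351.0°, groundspeed=134.9 kt
Leg 2: track=321.6°, groundspeed=121.6 kt
Leg 3: track=346.5°, groundspeed=133.6 kt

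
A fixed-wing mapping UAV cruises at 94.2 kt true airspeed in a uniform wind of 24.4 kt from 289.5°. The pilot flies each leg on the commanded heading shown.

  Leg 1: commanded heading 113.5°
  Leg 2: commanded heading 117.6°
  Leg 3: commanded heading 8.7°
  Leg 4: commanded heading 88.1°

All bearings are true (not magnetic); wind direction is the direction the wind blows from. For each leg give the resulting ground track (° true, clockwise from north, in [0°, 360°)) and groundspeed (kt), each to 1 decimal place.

Leg 1: track=112.7°, groundspeed=118.6 kt
Leg 2: track=115.9°, groundspeed=118.4 kt
Leg 3: track=23.7°, groundspeed=92.8 kt
Leg 4: track=92.5°, groundspeed=117.3 kt

Leg 1: heading 113.5°; drift -0.8° → track 112.7°, groundspeed 118.6 kt
Leg 2: heading 117.6°; drift -1.7° → track 115.9°, groundspeed 118.4 kt
Leg 3: heading 8.7°; drift +15.0° → track 23.7°, groundspeed 92.8 kt
Leg 4: heading 88.1°; drift +4.4° → track 92.5°, groundspeed 117.3 kt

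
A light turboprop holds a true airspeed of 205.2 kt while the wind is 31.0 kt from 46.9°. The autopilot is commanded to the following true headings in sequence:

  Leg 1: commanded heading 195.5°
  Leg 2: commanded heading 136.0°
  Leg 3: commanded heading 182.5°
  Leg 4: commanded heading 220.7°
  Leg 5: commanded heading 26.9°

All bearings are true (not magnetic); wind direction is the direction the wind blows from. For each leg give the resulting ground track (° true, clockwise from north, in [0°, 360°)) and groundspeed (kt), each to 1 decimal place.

Leg 1: track=199.5°, groundspeed=232.2 kt
Leg 2: track=144.6°, groundspeed=207.0 kt
Leg 3: track=187.9°, groundspeed=228.4 kt
Leg 4: track=221.5°, groundspeed=236.0 kt
Leg 5: track=23.5°, groundspeed=176.4 kt

Leg 1: heading 195.5°; drift +4.0° → track 199.5°, groundspeed 232.2 kt
Leg 2: heading 136.0°; drift +8.6° → track 144.6°, groundspeed 207.0 kt
Leg 3: heading 182.5°; drift +5.4° → track 187.9°, groundspeed 228.4 kt
Leg 4: heading 220.7°; drift +0.8° → track 221.5°, groundspeed 236.0 kt
Leg 5: heading 26.9°; drift -3.4° → track 23.5°, groundspeed 176.4 kt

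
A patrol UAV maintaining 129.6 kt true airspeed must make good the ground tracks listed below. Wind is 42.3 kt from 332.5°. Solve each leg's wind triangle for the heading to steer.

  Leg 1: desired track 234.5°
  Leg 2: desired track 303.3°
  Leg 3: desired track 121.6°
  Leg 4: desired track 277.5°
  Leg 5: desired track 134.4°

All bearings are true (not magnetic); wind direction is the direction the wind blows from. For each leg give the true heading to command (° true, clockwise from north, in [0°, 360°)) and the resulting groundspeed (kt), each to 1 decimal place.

Leg 1: desired track 234.5°; wind correction +18.9° → command heading 253.4°, groundspeed 128.5 kt
Leg 2: desired track 303.3°; wind correction +9.2° → command heading 312.5°, groundspeed 91.0 kt
Leg 3: desired track 121.6°; wind correction -9.6° → command heading 112.0°, groundspeed 164.1 kt
Leg 4: desired track 277.5°; wind correction +15.5° → command heading 293.0°, groundspeed 100.6 kt
Leg 5: desired track 134.4°; wind correction -5.8° → command heading 128.6°, groundspeed 169.1 kt

Leg 1: heading=253.4°, groundspeed=128.5 kt
Leg 2: heading=312.5°, groundspeed=91.0 kt
Leg 3: heading=112.0°, groundspeed=164.1 kt
Leg 4: heading=293.0°, groundspeed=100.6 kt
Leg 5: heading=128.6°, groundspeed=169.1 kt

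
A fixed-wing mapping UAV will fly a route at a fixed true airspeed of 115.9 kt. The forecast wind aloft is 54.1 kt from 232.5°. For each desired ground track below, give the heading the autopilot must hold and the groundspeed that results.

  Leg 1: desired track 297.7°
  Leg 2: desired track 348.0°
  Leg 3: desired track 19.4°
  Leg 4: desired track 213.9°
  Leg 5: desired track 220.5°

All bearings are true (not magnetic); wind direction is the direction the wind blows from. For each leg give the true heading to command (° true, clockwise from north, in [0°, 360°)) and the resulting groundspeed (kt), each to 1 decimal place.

Leg 1: heading=272.6°, groundspeed=82.3 kt
Leg 2: heading=323.1°, groundspeed=128.4 kt
Leg 3: heading=4.6°, groundspeed=157.4 kt
Leg 4: heading=222.5°, groundspeed=63.3 kt
Leg 5: heading=226.1°, groundspeed=62.4 kt

Leg 1: desired track 297.7°; wind correction -25.1° → command heading 272.6°, groundspeed 82.3 kt
Leg 2: desired track 348.0°; wind correction -24.9° → command heading 323.1°, groundspeed 128.4 kt
Leg 3: desired track 19.4°; wind correction -14.8° → command heading 4.6°, groundspeed 157.4 kt
Leg 4: desired track 213.9°; wind correction +8.6° → command heading 222.5°, groundspeed 63.3 kt
Leg 5: desired track 220.5°; wind correction +5.6° → command heading 226.1°, groundspeed 62.4 kt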